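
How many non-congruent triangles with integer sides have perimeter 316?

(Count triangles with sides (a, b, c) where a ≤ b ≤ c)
Let a ≤ b ≤ c with a + b + c = 316. The only binding inequality is a + b > c, i.e. 316 − c > c, so c < 316/2; and c ≥ 316/3 since c is the largest side.
So 106 ≤ c ≤ 157. For each c, b runs from ⌈(316 − c)/2⌉ up to c (then a = 316 − b − c satisfies 1 ≤ a ≤ b automatically), giving c − ⌈(316 − c)/2⌉ + 1 choices.
Summing over c: 2 + 3 + 5 + 6 + … + 77 + 78  (52 terms, c = 106, …, 157) = 2080
Check (closed form: nearest integer to p²/48 for even p, (p+3)²/48 for odd p): 316²/48 = 99856/48 ≈ 2080.33 → 2080

2080 triangles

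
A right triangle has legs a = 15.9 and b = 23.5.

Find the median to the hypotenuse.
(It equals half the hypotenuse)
Hypotenuse c = √(a² + b²) = √(252.81 + 552.25) = √805.06 ≈ 28.3736
Median to hypotenuse = c/2 ≈ 28.3736/2 ≈ 14.1868

Median = 14.19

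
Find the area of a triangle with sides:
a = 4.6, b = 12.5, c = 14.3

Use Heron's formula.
s = (4.6 + 12.5 + 14.3)/2 = 31.4/2 = 15.7
s − a = 11.1, s − b = 3.2, s − c = 1.4
s(s−a)(s−b)(s−c) = 15.7·11.1·3.2·1.4 ≈ 780.73
Area = √780.73 ≈ 27.9415

Area = 27.94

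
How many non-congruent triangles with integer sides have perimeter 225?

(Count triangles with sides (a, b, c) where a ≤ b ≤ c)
Let a ≤ b ≤ c with a + b + c = 225. The only binding inequality is a + b > c, i.e. 225 − c > c, so c < 225/2; and c ≥ 225/3 since c is the largest side.
So 75 ≤ c ≤ 112. For each c, b runs from ⌈(225 − c)/2⌉ up to c (then a = 225 − b − c satisfies 1 ≤ a ≤ b automatically), giving c − ⌈(225 − c)/2⌉ + 1 choices.
Summing over c: 1 + 2 + 4 + 5 + … + 55 + 56  (38 terms, c = 75, …, 112) = 1083
Check (closed form: nearest integer to p²/48 for even p, (p+3)²/48 for odd p): (225+3)²/48 = 228²/48 = 51984/48 ≈ 1083.00 → 1083

1083 triangles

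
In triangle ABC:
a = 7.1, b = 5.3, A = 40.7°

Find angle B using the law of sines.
a/sin(A) = b/sin(B)  ⇒  sin(B) = b·sin(A)/a = 5.3·sin(40.7°)/7.1
sin(40.7°) ≈ 0.652098
sin(B) ≈ 5.3·0.652098/7.1 ≈ 3.45612/7.1 ≈ 0.486778
B = arcsin(0.486778) ≈ 29.129°
(Since b ≤ a we need B ≤ A, so the obtuse alternative 180° − 29.129° ≈ 150.871° is rejected.)

B = 29.13°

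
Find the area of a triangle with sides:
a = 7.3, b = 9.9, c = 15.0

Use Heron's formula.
s = (7.3 + 9.9 + 15.0)/2 = 32.2/2 = 16.1
s − a = 8.8, s − b = 6.2, s − c = 1.1
s(s−a)(s−b)(s−c) = 16.1·8.8·6.2·1.1 ≈ 966.258
Area = √966.258 ≈ 31.0847

Area = 31.08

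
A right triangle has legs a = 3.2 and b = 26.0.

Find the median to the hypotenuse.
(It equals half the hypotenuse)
Hypotenuse c = √(a² + b²) = √(10.24 + 676) = √686.24 ≈ 26.1962
Median to hypotenuse = c/2 ≈ 26.1962/2 ≈ 13.0981

Median = 13.1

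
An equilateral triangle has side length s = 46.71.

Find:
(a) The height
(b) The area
(a) The height splits the triangle into two 30-60-90 halves: h = s·√3/2 = 46.71·1.73205/2 ≈ 80.9041/2 ≈ 40.452
(b) Area = (√3/4)·s² = (√3/4)·46.71² = (√3/4)·2181.8241 ≈ 0.433013·2181.8241 ≈ 944.758

Height = 40.45, Area = 944.8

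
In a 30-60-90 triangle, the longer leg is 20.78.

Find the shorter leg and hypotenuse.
In a 30-60-90 triangle the sides are in ratio 1 : √3 : 2, so short leg = long leg/√3 and hypotenuse = 2·(short leg).
Short leg = 20.78/√3 ≈ 20.78/1.73205 ≈ 11.9973
Hypotenuse = 2·11.9973 ≈ 23.9947

Short leg = 12, Hypotenuse = 23.99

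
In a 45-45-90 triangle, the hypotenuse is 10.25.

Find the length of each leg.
In a 45-45-90 triangle hypotenuse = leg·√2, so leg = hypotenuse/√2.
Leg = 10.25/√2 ≈ 10.25/1.41421 ≈ 7.24784

Each leg = 7.248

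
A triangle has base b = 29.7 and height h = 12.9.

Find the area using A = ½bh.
A = ½·b·h = ½·29.7·12.9 = ½·383.13 = 191.565

Area = 191.565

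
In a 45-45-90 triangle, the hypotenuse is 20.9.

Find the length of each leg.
In a 45-45-90 triangle hypotenuse = leg·√2, so leg = hypotenuse/√2.
Leg = 20.9/√2 ≈ 20.9/1.41421 ≈ 14.7785

Each leg = 14.78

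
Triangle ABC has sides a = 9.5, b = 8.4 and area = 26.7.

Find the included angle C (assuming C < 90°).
Area = ½·a·b·sin(C)  ⇒  sin(C) = 2·Area/(a·b) = 2·26.7/(9.5·8.4) = 53.4/79.8 ≈ 0.669173
C = arcsin(0.669173) ≈ 42.0033° (taking the acute solution since C < 90°)

C = 42°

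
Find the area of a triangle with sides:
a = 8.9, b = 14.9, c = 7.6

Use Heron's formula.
s = (8.9 + 14.9 + 7.6)/2 = 31.4/2 = 15.7
s − a = 6.8, s − b = 0.8, s − c = 8.1
s(s−a)(s−b)(s−c) = 15.7·6.8·0.8·8.1 ≈ 691.805
Area = √691.805 ≈ 26.3022

Area = 26.3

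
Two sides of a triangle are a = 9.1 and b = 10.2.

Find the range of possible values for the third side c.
Triangle inequality: |a − b| < c < a + b
|a − b| = |9.1 − 10.2| = 1.1
a + b = 9.1 + 10.2 = 19.3

1.1 < c < 19.3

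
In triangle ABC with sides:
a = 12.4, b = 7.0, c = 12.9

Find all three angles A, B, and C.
Law of cosines for each angle (a² = 153.76, b² = 49, c² = 166.41):
cos(A) = (b² + c² − a²)/(2bc) = (49 + 166.41 − 153.76)/(2·7.0·12.9) = 61.65/180.6 ≈ 0.341362  ⇒  A ≈ 70.0401°
cos(B) = (a² + c² − b²)/(2ac) = (153.76 + 166.41 − 49)/(2·12.4·12.9) = 271.17/319.92 ≈ 0.847618  ⇒  B ≈ 32.0465°
cos(C) = (a² + b² − c²)/(2ab) = (153.76 + 49 − 166.41)/(2·12.4·7.0) = 36.35/173.6 ≈ 0.209389  ⇒  C ≈ 77.9134°
Check: A + B + C ≈ 180°

A = 70.04°, B = 32.05°, C = 77.91°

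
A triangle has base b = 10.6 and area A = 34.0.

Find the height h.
A = ½·b·h  ⇒  h = 2A/b = 2·34.0/10.6 = 68/10.6 ≈ 6.41509

h = 6.415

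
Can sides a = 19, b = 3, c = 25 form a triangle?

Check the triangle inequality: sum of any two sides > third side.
a + b vs c: 19 + 3 = 22 ≤ 25  ✗
a + c vs b: 19 + 25 = 44 > 3  ✓
b + c vs a: 3 + 25 = 28 > 19  ✓

No: 19 + 3 = 22 is not > 25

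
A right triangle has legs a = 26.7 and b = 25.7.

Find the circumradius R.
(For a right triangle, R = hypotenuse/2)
Hypotenuse c = √(a² + b²) = √(712.89 + 660.49) = √1373.38 ≈ 37.0591
R = c/2 ≈ 37.0591/2 ≈ 18.5296

R = 18.53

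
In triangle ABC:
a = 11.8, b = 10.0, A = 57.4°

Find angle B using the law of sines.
a/sin(A) = b/sin(B)  ⇒  sin(B) = b·sin(A)/a = 10.0·sin(57.4°)/11.8
sin(57.4°) ≈ 0.842452
sin(B) ≈ 10.0·0.842452/11.8 ≈ 8.42452/11.8 ≈ 0.713943
B = arcsin(0.713943) ≈ 45.5566°
(Since b ≤ a we need B ≤ A, so the obtuse alternative 180° − 45.5566° ≈ 134.443° is rejected.)

B = 45.56°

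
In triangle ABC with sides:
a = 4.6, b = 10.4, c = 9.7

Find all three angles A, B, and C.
Law of cosines for each angle (a² = 21.16, b² = 108.16, c² = 94.09):
cos(A) = (b² + c² − a²)/(2bc) = (108.16 + 94.09 − 21.16)/(2·10.4·9.7) = 181.09/201.76 ≈ 0.897552  ⇒  A ≈ 26.1619°
cos(B) = (a² + c² − b²)/(2ac) = (21.16 + 94.09 − 108.16)/(2·4.6·9.7) = 7.09/89.24 ≈ 0.0794487  ⇒  B ≈ 85.4431°
cos(C) = (a² + b² − c²)/(2ab) = (21.16 + 108.16 − 94.09)/(2·4.6·10.4) = 35.23/95.68 ≈ 0.368207  ⇒  C ≈ 68.3949°
Check: A + B + C ≈ 180°

A = 26.16°, B = 85.44°, C = 68.39°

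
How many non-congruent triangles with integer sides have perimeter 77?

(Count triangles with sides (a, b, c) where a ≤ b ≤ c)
Let a ≤ b ≤ c with a + b + c = 77. The only binding inequality is a + b > c, i.e. 77 − c > c, so c < 77/2; and c ≥ 77/3 since c is the largest side.
So 26 ≤ c ≤ 38. For each c, b runs from ⌈(77 − c)/2⌉ up to c (then a = 77 − b − c satisfies 1 ≤ a ≤ b automatically), giving c − ⌈(77 − c)/2⌉ + 1 choices.
Summing over c: 1 + 3 + 4 + 6 + … + 18 + 19  (13 terms, c = 26, …, 38) = 133
Check (closed form: nearest integer to p²/48 for even p, (p+3)²/48 for odd p): (77+3)²/48 = 80²/48 = 6400/48 ≈ 133.33 → 133

133 triangles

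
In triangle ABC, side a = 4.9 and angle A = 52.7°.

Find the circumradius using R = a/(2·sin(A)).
R = a/(2·sin(A)) = 4.9/(2·sin(52.7°))
sin(52.7°) ≈ 0.795473
R ≈ 4.9/(2·0.795473) = 4.9/1.59095 ≈ 3.07993

R = 3.08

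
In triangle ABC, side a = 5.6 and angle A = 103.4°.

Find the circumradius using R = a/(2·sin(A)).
R = a/(2·sin(A)) = 5.6/(2·sin(103.4°))
sin(103.4°) ≈ 0.972776
R ≈ 5.6/(2·0.972776) = 5.6/1.94555 ≈ 2.87836

R = 2.878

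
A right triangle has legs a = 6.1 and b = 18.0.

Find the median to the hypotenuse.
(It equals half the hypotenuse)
Hypotenuse c = √(a² + b²) = √(37.21 + 324) = √361.21 ≈ 19.0055
Median to hypotenuse = c/2 ≈ 19.0055/2 ≈ 9.50276

Median = 9.503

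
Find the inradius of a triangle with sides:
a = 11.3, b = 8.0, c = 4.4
r = Area/s where s is the semi-perimeter.
s = (11.3 + 8.0 + 4.4)/2 = 23.7/2 = 11.85
Area = √(s(s−a)(s−b)(s−c)) = √(11.85·0.55·3.85·7.45) ≈ √186.938 ≈ 13.6725
r ≈ 13.6725/11.85 ≈ 1.1538

r = 1.154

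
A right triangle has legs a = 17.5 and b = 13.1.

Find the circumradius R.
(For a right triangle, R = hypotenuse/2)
Hypotenuse c = √(a² + b²) = √(306.25 + 171.61) = √477.86 ≈ 21.86
R = c/2 ≈ 21.86/2 ≈ 10.93

R = 10.93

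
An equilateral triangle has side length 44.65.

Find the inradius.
r = Area/s with s the semi-perimeter.
Area = (√3/4)·44.65² = (√3/4)·1993.6225 ≈ 0.433013·1993.6225 ≈ 863.264
s = 3·44.65/2 = 66.975
r ≈ 863.264/66.975 ≈ 12.8893
(Equivalently r = side/(2√3) = 44.65/3.4641 ≈ 12.8893.)

r = 12.89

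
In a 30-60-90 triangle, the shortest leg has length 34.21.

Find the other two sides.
In a 30-60-90 triangle the sides are in ratio 1 : √3 : 2 (short leg : long leg : hypotenuse).
Long leg = 34.21·√3 ≈ 34.21·1.73205 ≈ 59.2535
Hypotenuse = 2·34.21 = 68.42

Long leg = 34.21√3 = 59.25, Hypotenuse = 68.42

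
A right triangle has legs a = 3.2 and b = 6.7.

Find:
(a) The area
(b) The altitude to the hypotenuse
(a) The legs are perpendicular, so Area = ½·a·b = ½·3.2·6.7 = ½·21.44 = 10.72
(b) Hypotenuse c = √(a² + b²) = √(10.24 + 44.89) = √55.13 ≈ 7.42496
    Area = ½·c·h_c  ⇒  h_c = 2·Area/c = 21.44/7.42496 ≈ 2.88756

Area = 10.72, h_c = 2.888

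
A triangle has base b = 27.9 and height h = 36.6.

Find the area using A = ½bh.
A = ½·b·h = ½·27.9·36.6 = ½·1021.14 = 510.57

Area = 510.57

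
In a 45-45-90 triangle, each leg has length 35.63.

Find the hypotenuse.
In a 45-45-90 triangle the sides are in ratio 1 : 1 : √2, so hypotenuse = leg·√2.
Hypotenuse = 35.63·√2 ≈ 35.63·1.41421 ≈ 50.3884

Hypotenuse = 35.63√2 = 50.39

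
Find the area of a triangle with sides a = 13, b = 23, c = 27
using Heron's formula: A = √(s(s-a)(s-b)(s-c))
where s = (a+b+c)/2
s = (13 + 23 + 27)/2 = 63/2 = 31.5
s − a = 18.5, s − b = 8.5, s − c = 4.5
s(s−a)(s−b)(s−c) = 31.5·18.5·8.5·4.5 = 22290.1875
Area = √22290.1875 ≈ 149.299

s = 31.5, Area = 149.3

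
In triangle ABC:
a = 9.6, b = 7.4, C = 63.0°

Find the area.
Two sides and the included angle (SAS): A = ½·a·b·sin(C) = ½·9.6·7.4·sin(63.0°)
sin(63.0°) ≈ 0.891007
A ≈ ½·71.04·0.891007 = 35.52·0.891007 ≈ 31.6486

Area = 31.65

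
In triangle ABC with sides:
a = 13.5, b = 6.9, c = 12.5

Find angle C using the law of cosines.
c² = a² + b² − 2ab·cos(C)  ⇒  cos(C) = (a² + b² − c²)/(2ab)
cos(C) = (13.5² + 6.9² − 12.5²)/(2·13.5·6.9) = (182.25 + 47.61 − 156.25)/186.3 = 73.61/186.3 ≈ 0.395115
C = arccos(0.395115) ≈ 66.7268°

C = 66.73°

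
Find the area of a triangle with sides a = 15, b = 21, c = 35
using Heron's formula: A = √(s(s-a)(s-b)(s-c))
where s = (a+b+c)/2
s = (15 + 21 + 35)/2 = 71/2 = 35.5
s − a = 20.5, s − b = 14.5, s − c = 0.5
s(s−a)(s−b)(s−c) = 35.5·20.5·14.5·0.5 = 5276.1875
Area = √5276.1875 ≈ 72.6374

s = 35.5, Area = 72.64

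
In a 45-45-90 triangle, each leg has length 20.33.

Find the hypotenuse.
In a 45-45-90 triangle the sides are in ratio 1 : 1 : √2, so hypotenuse = leg·√2.
Hypotenuse = 20.33·√2 ≈ 20.33·1.41421 ≈ 28.751

Hypotenuse = 20.33√2 = 28.75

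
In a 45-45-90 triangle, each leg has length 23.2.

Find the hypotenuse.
In a 45-45-90 triangle the sides are in ratio 1 : 1 : √2, so hypotenuse = leg·√2.
Hypotenuse = 23.2·√2 ≈ 23.2·1.41421 ≈ 32.8098

Hypotenuse = 23.2√2 = 32.81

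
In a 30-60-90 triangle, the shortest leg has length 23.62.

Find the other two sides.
In a 30-60-90 triangle the sides are in ratio 1 : √3 : 2 (short leg : long leg : hypotenuse).
Long leg = 23.62·√3 ≈ 23.62·1.73205 ≈ 40.911
Hypotenuse = 2·23.62 = 47.24

Long leg = 23.62√3 = 40.91, Hypotenuse = 47.24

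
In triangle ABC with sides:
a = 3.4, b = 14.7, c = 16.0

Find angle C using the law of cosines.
c² = a² + b² − 2ab·cos(C)  ⇒  cos(C) = (a² + b² − c²)/(2ab)
cos(C) = (3.4² + 14.7² − 16.0²)/(2·3.4·14.7) = (11.56 + 216.09 − 256)/99.96 = -28.35/99.96 ≈ -0.283613
C = arccos(-0.283613) ≈ 106.476°

C = 106.5°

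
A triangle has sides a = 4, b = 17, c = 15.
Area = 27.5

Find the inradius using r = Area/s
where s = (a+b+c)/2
s = (4 + 17 + 15)/2 = 36/2 = 18
r = Area/s = 27.5/18 ≈ 1.52778

r = 1.528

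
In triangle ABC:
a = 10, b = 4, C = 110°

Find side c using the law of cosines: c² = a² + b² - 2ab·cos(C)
c² = 10² + 4² − 2·10·4·cos(110°)
cos(110°) ≈ -0.34202
c² ≈ 100 + 16 − 80·(-0.34202) ≈ 116 + 27.3616 ≈ 143.362
c ≈ √143.362 ≈ 11.9734

c = 11.97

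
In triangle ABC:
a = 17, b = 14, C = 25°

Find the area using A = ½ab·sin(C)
A = ½·a·b·sin(C) = ½·17·14·sin(25°)
sin(25°) ≈ 0.422618
A ≈ ½·238·0.422618 = 119·0.422618 ≈ 50.2916

Area = 50.29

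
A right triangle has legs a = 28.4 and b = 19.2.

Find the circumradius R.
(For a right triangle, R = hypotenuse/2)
Hypotenuse c = √(a² + b²) = √(806.56 + 368.64) = √1175.2 ≈ 34.2812
R = c/2 ≈ 34.2812/2 ≈ 17.1406

R = 17.14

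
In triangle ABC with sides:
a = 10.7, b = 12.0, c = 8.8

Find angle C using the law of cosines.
c² = a² + b² − 2ab·cos(C)  ⇒  cos(C) = (a² + b² − c²)/(2ab)
cos(C) = (10.7² + 12.0² − 8.8²)/(2·10.7·12.0) = (114.49 + 144 − 77.44)/256.8 = 181.05/256.8 ≈ 0.705023
C = arccos(0.705023) ≈ 45.1686°

C = 45.17°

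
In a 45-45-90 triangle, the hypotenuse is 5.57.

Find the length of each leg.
In a 45-45-90 triangle hypotenuse = leg·√2, so leg = hypotenuse/√2.
Leg = 5.57/√2 ≈ 5.57/1.41421 ≈ 3.93858

Each leg = 3.939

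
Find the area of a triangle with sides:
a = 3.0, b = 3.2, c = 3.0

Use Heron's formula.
s = (3.0 + 3.2 + 3.0)/2 = 9.2/2 = 4.6
s − a = 1.6, s − b = 1.4, s − c = 1.6
s(s−a)(s−b)(s−c) = 4.6·1.6·1.4·1.6 ≈ 16.4864
Area = √16.4864 ≈ 4.06034

Area = 4.06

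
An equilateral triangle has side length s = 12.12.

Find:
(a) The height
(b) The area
(a) The height splits the triangle into two 30-60-90 halves: h = s·√3/2 = 12.12·1.73205/2 ≈ 20.9925/2 ≈ 10.4962
(b) Area = (√3/4)·s² = (√3/4)·12.12² = (√3/4)·146.8944 ≈ 0.433013·146.8944 ≈ 63.6071

Height = 10.5, Area = 63.61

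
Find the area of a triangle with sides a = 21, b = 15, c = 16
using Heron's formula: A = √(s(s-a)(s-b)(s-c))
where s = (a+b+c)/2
s = (21 + 15 + 16)/2 = 52/2 = 26
s − a = 5, s − b = 11, s − c = 10
s(s−a)(s−b)(s−c) = 26·5·11·10 = 14300
Area = √14300 ≈ 119.583

s = 26.0, Area = 119.6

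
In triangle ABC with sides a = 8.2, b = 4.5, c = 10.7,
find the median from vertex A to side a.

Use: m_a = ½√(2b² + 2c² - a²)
m_a = ½√(2·4.5² + 2·10.7² − 8.2²) = ½√(2·20.25 + 2·114.49 − 67.24) = ½√(40.5 + 228.98 − 67.24) = ½√202.24
√202.24 ≈ 14.2211, so m_a ≈ 7.11056

m_a = 7.111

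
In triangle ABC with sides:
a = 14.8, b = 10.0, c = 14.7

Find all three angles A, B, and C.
Law of cosines for each angle (a² = 219.04, b² = 100, c² = 216.09):
cos(A) = (b² + c² − a²)/(2bc) = (100 + 216.09 − 219.04)/(2·10.0·14.7) = 97.05/294 ≈ 0.330102  ⇒  A ≈ 70.725°
cos(B) = (a² + c² − b²)/(2ac) = (219.04 + 216.09 − 100)/(2·14.8·14.7) = 335.13/435.12 ≈ 0.770201  ⇒  B ≈ 39.628°
cos(C) = (a² + b² − c²)/(2ab) = (219.04 + 100 − 216.09)/(2·14.8·10.0) = 102.95/296 ≈ 0.347804  ⇒  C ≈ 69.6469°
Check: A + B + C ≈ 180°

A = 70.73°, B = 39.63°, C = 69.65°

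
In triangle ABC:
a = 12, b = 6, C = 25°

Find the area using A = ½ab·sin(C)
A = ½·a·b·sin(C) = ½·12·6·sin(25°)
sin(25°) ≈ 0.422618
A ≈ ½·72·0.422618 = 36·0.422618 ≈ 15.2143

Area = 15.21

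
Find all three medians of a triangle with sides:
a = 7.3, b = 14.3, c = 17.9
Median formula: m_a = ½√(2b² + 2c² − a²) (and cyclically). a² = 53.29, b² = 204.49, c² = 320.41.
m_a = ½√(2·204.49 + 2·320.41 − 53.29) = ½√996.51 ≈ ½·31.5675 ≈ 15.7838
m_b = ½√(2·53.29 + 2·320.41 − 204.49) = ½√542.91 ≈ ½·23.3004 ≈ 11.6502
m_c = ½√(2·53.29 + 2·204.49 − 320.41) = ½√195.15 ≈ ½·13.9696 ≈ 6.9848

m_a = 15.78, m_b = 11.65, m_c = 6.985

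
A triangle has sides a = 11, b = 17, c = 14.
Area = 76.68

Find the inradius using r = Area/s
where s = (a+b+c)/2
s = (11 + 17 + 14)/2 = 42/2 = 21
r = Area/s = 76.68/21 ≈ 3.65143

r = 3.651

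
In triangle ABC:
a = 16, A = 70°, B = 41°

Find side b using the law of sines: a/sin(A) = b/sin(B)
a/sin(A) = b/sin(B)  ⇒  b = a·sin(B)/sin(A) = 16·sin(41°)/sin(70°)
sin(41°) ≈ 0.656059, sin(70°) ≈ 0.939693
b ≈ 16·0.656059/0.939693 ≈ 10.4969/0.939693 ≈ 11.1706

b = 11.17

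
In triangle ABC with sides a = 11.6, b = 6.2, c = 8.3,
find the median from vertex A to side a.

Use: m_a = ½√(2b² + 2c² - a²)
m_a = ½√(2·6.2² + 2·8.3² − 11.6²) = ½√(2·38.44 + 2·68.89 − 134.56) = ½√(76.88 + 137.78 − 134.56) = ½√80.1
√80.1 ≈ 8.94986, so m_a ≈ 4.47493

m_a = 4.475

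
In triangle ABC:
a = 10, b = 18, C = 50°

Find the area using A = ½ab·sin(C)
A = ½·a·b·sin(C) = ½·10·18·sin(50°)
sin(50°) ≈ 0.766044
A ≈ ½·180·0.766044 = 90·0.766044 ≈ 68.944

Area = 68.94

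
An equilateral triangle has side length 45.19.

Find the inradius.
r = Area/s with s the semi-perimeter.
Area = (√3/4)·45.19² = (√3/4)·2042.1361 ≈ 0.433013·2042.1361 ≈ 884.271
s = 3·45.19/2 = 67.785
r ≈ 884.271/67.785 ≈ 13.0452
(Equivalently r = side/(2√3) = 45.19/3.4641 ≈ 13.0452.)

r = 13.05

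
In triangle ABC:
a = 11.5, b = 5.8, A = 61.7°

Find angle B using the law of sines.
a/sin(A) = b/sin(B)  ⇒  sin(B) = b·sin(A)/a = 5.8·sin(61.7°)/11.5
sin(61.7°) ≈ 0.880477
sin(B) ≈ 5.8·0.880477/11.5 ≈ 5.10677/11.5 ≈ 0.444067
B = arcsin(0.444067) ≈ 26.3637°
(Since b ≤ a we need B ≤ A, so the obtuse alternative 180° − 26.3637° ≈ 153.636° is rejected.)

B = 26.36°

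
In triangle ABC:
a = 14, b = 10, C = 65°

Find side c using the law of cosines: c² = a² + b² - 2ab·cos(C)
c² = 14² + 10² − 2·14·10·cos(65°)
cos(65°) ≈ 0.422618
c² ≈ 196 + 100 − 280·(0.422618) ≈ 296 − 118.333 ≈ 177.667
c ≈ √177.667 ≈ 13.3292

c = 13.33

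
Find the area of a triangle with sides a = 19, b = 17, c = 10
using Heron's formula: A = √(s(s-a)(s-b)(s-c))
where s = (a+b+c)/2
s = (19 + 17 + 10)/2 = 46/2 = 23
s − a = 4, s − b = 6, s − c = 13
s(s−a)(s−b)(s−c) = 23·4·6·13 = 7176
Area = √7176 ≈ 84.7113

s = 23.0, Area = 84.71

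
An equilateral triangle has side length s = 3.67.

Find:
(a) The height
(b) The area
(a) The height splits the triangle into two 30-60-90 halves: h = s·√3/2 = 3.67·1.73205/2 ≈ 6.35663/2 ≈ 3.17831
(b) Area = (√3/4)·s² = (√3/4)·3.67² = (√3/4)·13.4689 ≈ 0.433013·13.4689 ≈ 5.8322

Height = 3.178, Area = 5.832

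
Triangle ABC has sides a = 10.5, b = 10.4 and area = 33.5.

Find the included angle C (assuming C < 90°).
Area = ½·a·b·sin(C)  ⇒  sin(C) = 2·Area/(a·b) = 2·33.5/(10.5·10.4) = 67/109.2 ≈ 0.613553
C = arcsin(0.613553) ≈ 37.8469° (taking the acute solution since C < 90°)

C = 37.85°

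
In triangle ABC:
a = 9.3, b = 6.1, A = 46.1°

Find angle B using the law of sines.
a/sin(A) = b/sin(B)  ⇒  sin(B) = b·sin(A)/a = 6.1·sin(46.1°)/9.3
sin(46.1°) ≈ 0.720551
sin(B) ≈ 6.1·0.720551/9.3 ≈ 4.39536/9.3 ≈ 0.47262
B = arcsin(0.47262) ≈ 28.2045°
(Since b ≤ a we need B ≤ A, so the obtuse alternative 180° − 28.2045° ≈ 151.796° is rejected.)

B = 28.2°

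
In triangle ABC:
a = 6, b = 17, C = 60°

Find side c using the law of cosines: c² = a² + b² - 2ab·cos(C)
c² = 6² + 17² − 2·6·17·cos(60°)
cos(60°) ≈ 0.5
c² ≈ 36 + 289 − 204·(0.5) ≈ 325 − 102 ≈ 223
c ≈ √223 ≈ 14.9332

c = 14.93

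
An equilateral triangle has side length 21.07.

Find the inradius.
r = Area/s with s the semi-perimeter.
Area = (√3/4)·21.07² = (√3/4)·443.9449 ≈ 0.433013·443.9449 ≈ 192.234
s = 3·21.07/2 = 31.605
r ≈ 192.234/31.605 ≈ 6.08239
(Equivalently r = side/(2√3) = 21.07/3.4641 ≈ 6.08239.)

r = 6.082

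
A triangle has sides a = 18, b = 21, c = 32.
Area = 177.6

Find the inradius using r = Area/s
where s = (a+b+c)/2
s = (18 + 21 + 32)/2 = 71/2 = 35.5
r = Area/s = 177.6/35.5 ≈ 5.00282

r = 5.003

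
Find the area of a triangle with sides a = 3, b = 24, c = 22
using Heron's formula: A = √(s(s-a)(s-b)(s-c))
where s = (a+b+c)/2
s = (3 + 24 + 22)/2 = 49/2 = 24.5
s − a = 21.5, s − b = 0.5, s − c = 2.5
s(s−a)(s−b)(s−c) = 24.5·21.5·0.5·2.5 = 658.4375
Area = √658.4375 ≈ 25.66

s = 24.5, Area = 25.66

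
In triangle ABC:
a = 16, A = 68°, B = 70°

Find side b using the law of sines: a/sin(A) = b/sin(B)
a/sin(A) = b/sin(B)  ⇒  b = a·sin(B)/sin(A) = 16·sin(70°)/sin(68°)
sin(70°) ≈ 0.939693, sin(68°) ≈ 0.927184
b ≈ 16·0.939693/0.927184 ≈ 15.0351/0.927184 ≈ 16.2159

b = 16.22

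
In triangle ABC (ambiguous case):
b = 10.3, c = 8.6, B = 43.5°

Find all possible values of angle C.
b/sin(B) = c/sin(C)  ⇒  sin(C) = c·sin(B)/b = 8.6·sin(43.5°)/10.3
sin(43.5°) ≈ 0.688355
sin(C) ≈ 8.6·0.688355/10.3 ≈ 5.91985/10.3 ≈ 0.574743
Candidate 1: C₁ = arcsin(0.574743) ≈ 35.0816°  →  A = 180° − 43.5° − 35.0816° ≈ 101.418° > 0, valid
Candidate 2: C₂ = 180° − C₁ ≈ 144.918°  →  A = 180° − 43.5° − 144.918° ≈ -8.4184° ≤ 0, not a valid triangle

C = 35.08° (one solution)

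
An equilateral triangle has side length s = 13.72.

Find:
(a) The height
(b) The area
(a) The height splits the triangle into two 30-60-90 halves: h = s·√3/2 = 13.72·1.73205/2 ≈ 23.7637/2 ≈ 11.8819
(b) Area = (√3/4)·s² = (√3/4)·13.72² = (√3/4)·188.2384 ≈ 0.433013·188.2384 ≈ 81.5096

Height = 11.88, Area = 81.51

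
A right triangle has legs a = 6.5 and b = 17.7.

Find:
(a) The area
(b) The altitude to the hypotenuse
(a) The legs are perpendicular, so Area = ½·a·b = ½·6.5·17.7 = ½·115.05 = 57.525
(b) Hypotenuse c = √(a² + b²) = √(42.25 + 313.29) = √355.54 ≈ 18.8558
    Area = ½·c·h_c  ⇒  h_c = 2·Area/c = 115.05/18.8558 ≈ 6.10158

Area = 57.525, h_c = 6.102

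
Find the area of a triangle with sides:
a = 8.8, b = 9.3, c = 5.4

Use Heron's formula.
s = (8.8 + 9.3 + 5.4)/2 = 23.5/2 = 11.75
s − a = 2.95, s − b = 2.45, s − c = 6.35
s(s−a)(s−b)(s−c) = 11.75·2.95·2.45·6.35 ≈ 539.262
Area = √539.262 ≈ 23.222

Area = 23.22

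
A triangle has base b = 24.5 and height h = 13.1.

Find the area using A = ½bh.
A = ½·b·h = ½·24.5·13.1 = ½·320.95 = 160.475

Area = 160.475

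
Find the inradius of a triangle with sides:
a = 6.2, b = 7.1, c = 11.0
r = Area/s where s is the semi-perimeter.
s = (6.2 + 7.1 + 11.0)/2 = 24.3/2 = 12.15
Area = √(s(s−a)(s−b)(s−c)) = √(12.15·5.95·5.05·1.15) ≈ √419.839 ≈ 20.49
r ≈ 20.49/12.15 ≈ 1.68642

r = 1.686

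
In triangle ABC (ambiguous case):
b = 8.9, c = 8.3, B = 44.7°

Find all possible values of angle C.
b/sin(B) = c/sin(C)  ⇒  sin(C) = c·sin(B)/b = 8.3·sin(44.7°)/8.9
sin(44.7°) ≈ 0.703395
sin(C) ≈ 8.3·0.703395/8.9 ≈ 5.83818/8.9 ≈ 0.655975
Candidate 1: C₁ = arcsin(0.655975) ≈ 40.9936°  →  A = 180° − 44.7° − 40.9936° ≈ 94.3064° > 0, valid
Candidate 2: C₂ = 180° − C₁ ≈ 139.006°  →  A = 180° − 44.7° − 139.006° ≈ -3.7064° ≤ 0, not a valid triangle

C = 40.99° (one solution)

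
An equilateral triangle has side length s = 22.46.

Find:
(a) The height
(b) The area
(a) The height splits the triangle into two 30-60-90 halves: h = s·√3/2 = 22.46·1.73205/2 ≈ 38.9019/2 ≈ 19.4509
(b) Area = (√3/4)·s² = (√3/4)·22.46² = (√3/4)·504.4516 ≈ 0.433013·504.4516 ≈ 218.434

Height = 19.45, Area = 218.4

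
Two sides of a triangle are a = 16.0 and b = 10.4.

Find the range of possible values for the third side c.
Triangle inequality: |a − b| < c < a + b
|a − b| = |16.0 − 10.4| = 5.6
a + b = 16.0 + 10.4 = 26.4

5.6 < c < 26.4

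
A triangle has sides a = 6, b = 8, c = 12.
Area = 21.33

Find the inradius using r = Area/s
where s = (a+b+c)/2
s = (6 + 8 + 12)/2 = 26/2 = 13
r = Area/s = 21.33/13 ≈ 1.64077

r = 1.641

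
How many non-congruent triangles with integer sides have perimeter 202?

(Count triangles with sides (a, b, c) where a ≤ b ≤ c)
Let a ≤ b ≤ c with a + b + c = 202. The only binding inequality is a + b > c, i.e. 202 − c > c, so c < 202/2; and c ≥ 202/3 since c is the largest side.
So 68 ≤ c ≤ 100. For each c, b runs from ⌈(202 − c)/2⌉ up to c (then a = 202 − b − c satisfies 1 ≤ a ≤ b automatically), giving c − ⌈(202 − c)/2⌉ + 1 choices.
Summing over c: 2 + 3 + 5 + 6 + … + 48 + 50  (33 terms, c = 68, …, 100) = 850
Check (closed form: nearest integer to p²/48 for even p, (p+3)²/48 for odd p): 202²/48 = 40804/48 ≈ 850.08 → 850

850 triangles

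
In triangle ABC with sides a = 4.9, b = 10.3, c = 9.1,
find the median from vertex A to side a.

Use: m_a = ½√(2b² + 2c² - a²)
m_a = ½√(2·10.3² + 2·9.1² − 4.9²) = ½√(2·106.09 + 2·82.81 − 24.01) = ½√(212.18 + 165.62 − 24.01) = ½√353.79
√353.79 ≈ 18.8093, so m_a ≈ 9.40465

m_a = 9.405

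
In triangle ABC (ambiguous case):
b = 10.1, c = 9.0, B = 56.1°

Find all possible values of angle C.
b/sin(B) = c/sin(C)  ⇒  sin(C) = c·sin(B)/b = 9.0·sin(56.1°)/10.1
sin(56.1°) ≈ 0.830012
sin(C) ≈ 9.0·0.830012/10.1 ≈ 7.47011/10.1 ≈ 0.739615
Candidate 1: C₁ = arcsin(0.739615) ≈ 47.6986°  →  A = 180° − 56.1° − 47.6986° ≈ 76.2014° > 0, valid
Candidate 2: C₂ = 180° − C₁ ≈ 132.301°  →  A = 180° − 56.1° − 132.301° ≈ -8.4014° ≤ 0, not a valid triangle

C = 47.7° (one solution)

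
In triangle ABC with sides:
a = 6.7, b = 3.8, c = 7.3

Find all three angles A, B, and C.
Law of cosines for each angle (a² = 44.89, b² = 14.44, c² = 53.29):
cos(A) = (b² + c² − a²)/(2bc) = (14.44 + 53.29 − 44.89)/(2·3.8·7.3) = 22.84/55.48 ≈ 0.41168  ⇒  A ≈ 65.6896°
cos(B) = (a² + c² − b²)/(2ac) = (44.89 + 53.29 − 14.44)/(2·6.7·7.3) = 83.74/97.82 ≈ 0.856062  ⇒  B ≈ 31.1227°
cos(C) = (a² + b² − c²)/(2ab) = (44.89 + 14.44 − 53.29)/(2·6.7·3.8) = 6.04/50.92 ≈ 0.118617  ⇒  C ≈ 83.1877°
Check: A + B + C ≈ 180°

A = 65.69°, B = 31.12°, C = 83.19°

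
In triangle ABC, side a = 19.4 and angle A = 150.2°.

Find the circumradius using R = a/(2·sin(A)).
R = a/(2·sin(A)) = 19.4/(2·sin(150.2°))
sin(150.2°) ≈ 0.496974
R ≈ 19.4/(2·0.496974) = 19.4/0.993948 ≈ 19.5181

R = 19.52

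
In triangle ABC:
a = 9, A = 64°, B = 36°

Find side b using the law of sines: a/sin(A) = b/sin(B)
a/sin(A) = b/sin(B)  ⇒  b = a·sin(B)/sin(A) = 9·sin(36°)/sin(64°)
sin(36°) ≈ 0.587785, sin(64°) ≈ 0.898794
b ≈ 9·0.587785/0.898794 ≈ 5.29007/0.898794 ≈ 5.88574

b = 5.886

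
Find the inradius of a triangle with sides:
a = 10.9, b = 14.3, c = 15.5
r = Area/s where s is the semi-perimeter.
s = (10.9 + 14.3 + 15.5)/2 = 40.7/2 = 20.35
Area = √(s(s−a)(s−b)(s−c)) = √(20.35·9.45·6.05·4.85) ≈ √5642.78 ≈ 75.1185
r ≈ 75.1185/20.35 ≈ 3.69132

r = 3.691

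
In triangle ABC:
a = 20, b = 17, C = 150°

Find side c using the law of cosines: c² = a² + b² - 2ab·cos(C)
c² = 20² + 17² − 2·20·17·cos(150°)
cos(150°) ≈ -0.866025
c² ≈ 400 + 289 − 680·(-0.866025) ≈ 689 + 588.897 ≈ 1277.9
c ≈ √1277.9 ≈ 35.7477

c = 35.75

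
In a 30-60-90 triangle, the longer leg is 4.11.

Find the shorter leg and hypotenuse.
In a 30-60-90 triangle the sides are in ratio 1 : √3 : 2, so short leg = long leg/√3 and hypotenuse = 2·(short leg).
Short leg = 4.11/√3 ≈ 4.11/1.73205 ≈ 2.37291
Hypotenuse = 2·2.37291 ≈ 4.74582

Short leg = 2.373, Hypotenuse = 4.746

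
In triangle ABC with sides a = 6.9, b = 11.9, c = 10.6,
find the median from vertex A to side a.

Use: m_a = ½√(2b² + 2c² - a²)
m_a = ½√(2·11.9² + 2·10.6² − 6.9²) = ½√(2·141.61 + 2·112.36 − 47.61) = ½√(283.22 + 224.72 − 47.61) = ½√460.33
√460.33 ≈ 21.4553, so m_a ≈ 10.7277

m_a = 10.73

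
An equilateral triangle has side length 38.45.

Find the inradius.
r = Area/s with s the semi-perimeter.
Area = (√3/4)·38.45² = (√3/4)·1478.4025 ≈ 0.433013·1478.4025 ≈ 640.167
s = 3·38.45/2 = 57.675
r ≈ 640.167/57.675 ≈ 11.0996
(Equivalently r = side/(2√3) = 38.45/3.4641 ≈ 11.0996.)

r = 11.1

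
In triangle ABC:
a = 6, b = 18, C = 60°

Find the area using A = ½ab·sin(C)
A = ½·a·b·sin(C) = ½·6·18·sin(60°)
sin(60°) ≈ 0.866025
A ≈ ½·108·0.866025 = 54·0.866025 ≈ 46.7654

Area = 46.77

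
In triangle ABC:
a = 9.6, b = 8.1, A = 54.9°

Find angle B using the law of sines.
a/sin(A) = b/sin(B)  ⇒  sin(B) = b·sin(A)/a = 8.1·sin(54.9°)/9.6
sin(54.9°) ≈ 0.81815
sin(B) ≈ 8.1·0.81815/9.6 ≈ 6.62701/9.6 ≈ 0.690314
B = arcsin(0.690314) ≈ 43.655°
(Since b ≤ a we need B ≤ A, so the obtuse alternative 180° − 43.655° ≈ 136.345° is rejected.)

B = 43.65°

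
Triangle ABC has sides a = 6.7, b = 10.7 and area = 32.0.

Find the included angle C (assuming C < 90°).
Area = ½·a·b·sin(C)  ⇒  sin(C) = 2·Area/(a·b) = 2·32.0/(6.7·10.7) = 64/71.69 ≈ 0.892733
C = arcsin(0.892733) ≈ 63.2187° (taking the acute solution since C < 90°)

C = 63.22°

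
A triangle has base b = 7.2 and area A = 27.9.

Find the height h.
A = ½·b·h  ⇒  h = 2A/b = 2·27.9/7.2 = 55.8/7.2 ≈ 7.75

h = 7.75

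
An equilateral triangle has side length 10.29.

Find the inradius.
r = Area/s with s the semi-perimeter.
Area = (√3/4)·10.29² = (√3/4)·105.8841 ≈ 0.433013·105.8841 ≈ 45.8492
s = 3·10.29/2 = 15.435
r ≈ 45.8492/15.435 ≈ 2.97047
(Equivalently r = side/(2√3) = 10.29/3.4641 ≈ 2.97047.)

r = 2.97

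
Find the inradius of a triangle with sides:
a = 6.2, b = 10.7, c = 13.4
r = Area/s where s is the semi-perimeter.
s = (6.2 + 10.7 + 13.4)/2 = 30.3/2 = 15.15
Area = √(s(s−a)(s−b)(s−c)) = √(15.15·8.95·4.45·1.75) ≈ √1055.93 ≈ 32.495
r ≈ 32.495/15.15 ≈ 2.14489

r = 2.145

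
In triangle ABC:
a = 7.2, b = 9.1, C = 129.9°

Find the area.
Two sides and the included angle (SAS): A = ½·a·b·sin(C) = ½·7.2·9.1·sin(129.9°)
sin(129.9°) ≈ 0.767165
A ≈ ½·65.52·0.767165 = 32.76·0.767165 ≈ 25.1323

Area = 25.13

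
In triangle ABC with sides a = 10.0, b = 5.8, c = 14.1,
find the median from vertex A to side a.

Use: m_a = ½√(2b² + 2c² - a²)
m_a = ½√(2·5.8² + 2·14.1² − 10.0²) = ½√(2·33.64 + 2·198.81 − 100) = ½√(67.28 + 397.62 − 100) = ½√364.9
√364.9 ≈ 19.1024, so m_a ≈ 9.55118

m_a = 9.551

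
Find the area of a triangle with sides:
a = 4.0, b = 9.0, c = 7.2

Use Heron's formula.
s = (4.0 + 9.0 + 7.2)/2 = 20.2/2 = 10.1
s − a = 6.1, s − b = 1.1, s − c = 2.9
s(s−a)(s−b)(s−c) = 10.1·6.1·1.1·2.9 ≈ 196.536
Area = √196.536 ≈ 14.0191

Area = 14.02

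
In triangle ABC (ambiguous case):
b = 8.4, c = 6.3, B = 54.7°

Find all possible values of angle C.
b/sin(B) = c/sin(C)  ⇒  sin(C) = c·sin(B)/b = 6.3·sin(54.7°)/8.4
sin(54.7°) ≈ 0.816138
sin(C) ≈ 6.3·0.816138/8.4 ≈ 5.14167/8.4 ≈ 0.612103
Candidate 1: C₁ = arcsin(0.612103) ≈ 37.7417°  →  A = 180° − 54.7° − 37.7417° ≈ 87.5583° > 0, valid
Candidate 2: C₂ = 180° − C₁ ≈ 142.258°  →  A = 180° − 54.7° − 142.258° ≈ -16.9583° ≤ 0, not a valid triangle

C = 37.74° (one solution)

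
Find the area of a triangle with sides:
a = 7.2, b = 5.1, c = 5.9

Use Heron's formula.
s = (7.2 + 5.1 + 5.9)/2 = 18.2/2 = 9.1
s − a = 1.9, s − b = 4, s − c = 3.2
s(s−a)(s−b)(s−c) = 9.1·1.9·4·3.2 ≈ 221.312
Area = √221.312 ≈ 14.8766

Area = 14.88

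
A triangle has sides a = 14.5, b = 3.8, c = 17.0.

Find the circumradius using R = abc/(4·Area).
First find the area with Heron's formula.
s = (14.5 + 3.8 + 17.0)/2 = 17.65
Area = √(s(s−a)(s−b)(s−c)) = √(17.65·3.15·13.85·0.65) ≈ √500.516 ≈ 22.3722
abc = 14.5·3.8·17.0 = 936.7
R = abc/(4·Area) ≈ 936.7/(4·22.3722) = 936.7/89.4889 ≈ 10.4672

R = 10.47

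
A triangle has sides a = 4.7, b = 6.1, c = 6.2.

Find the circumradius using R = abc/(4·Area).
First find the area with Heron's formula.
s = (4.7 + 6.1 + 6.2)/2 = 8.5
Area = √(s(s−a)(s−b)(s−c)) = √(8.5·3.8·2.4·2.3) ≈ √178.296 ≈ 13.3528
abc = 4.7·6.1·6.2 = 177.754
R = abc/(4·Area) ≈ 177.754/(4·13.3528) = 177.754/53.411 ≈ 3.32804

R = 3.328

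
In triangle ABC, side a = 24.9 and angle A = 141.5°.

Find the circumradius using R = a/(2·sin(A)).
R = a/(2·sin(A)) = 24.9/(2·sin(141.5°))
sin(141.5°) ≈ 0.622515
R ≈ 24.9/(2·0.622515) = 24.9/1.24503 ≈ 19.9995

R = 20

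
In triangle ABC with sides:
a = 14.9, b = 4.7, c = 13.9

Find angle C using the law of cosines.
c² = a² + b² − 2ab·cos(C)  ⇒  cos(C) = (a² + b² − c²)/(2ab)
cos(C) = (14.9² + 4.7² − 13.9²)/(2·14.9·4.7) = (222.01 + 22.09 − 193.21)/140.06 = 50.89/140.06 ≈ 0.363344
C = arccos(0.363344) ≈ 68.6943°

C = 68.69°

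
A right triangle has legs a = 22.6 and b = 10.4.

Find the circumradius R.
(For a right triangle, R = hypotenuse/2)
Hypotenuse c = √(a² + b²) = √(510.76 + 108.16) = √618.92 ≈ 24.8781
R = c/2 ≈ 24.8781/2 ≈ 12.4391

R = 12.44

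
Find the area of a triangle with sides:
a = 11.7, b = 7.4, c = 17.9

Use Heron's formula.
s = (11.7 + 7.4 + 17.9)/2 = 37/2 = 18.5
s − a = 6.8, s − b = 11.1, s − c = 0.6
s(s−a)(s−b)(s−c) = 18.5·6.8·11.1·0.6 ≈ 837.828
Area = √837.828 ≈ 28.9453

Area = 28.95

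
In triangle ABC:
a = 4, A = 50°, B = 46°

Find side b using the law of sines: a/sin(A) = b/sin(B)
a/sin(A) = b/sin(B)  ⇒  b = a·sin(B)/sin(A) = 4·sin(46°)/sin(50°)
sin(46°) ≈ 0.71934, sin(50°) ≈ 0.766044
b ≈ 4·0.71934/0.766044 ≈ 2.87736/0.766044 ≈ 3.75613

b = 3.756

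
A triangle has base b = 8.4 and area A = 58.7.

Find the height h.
A = ½·b·h  ⇒  h = 2A/b = 2·58.7/8.4 = 117.4/8.4 ≈ 13.9762

h = 13.98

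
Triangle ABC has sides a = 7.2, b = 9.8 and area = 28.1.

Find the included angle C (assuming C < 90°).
Area = ½·a·b·sin(C)  ⇒  sin(C) = 2·Area/(a·b) = 2·28.1/(7.2·9.8) = 56.2/70.56 ≈ 0.796485
C = arcsin(0.796485) ≈ 52.7958° (taking the acute solution since C < 90°)

C = 52.8°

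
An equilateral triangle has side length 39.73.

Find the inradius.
r = Area/s with s the semi-perimeter.
Area = (√3/4)·39.73² = (√3/4)·1578.4729 ≈ 0.433013·1578.4729 ≈ 683.499
s = 3·39.73/2 = 59.595
r ≈ 683.499/59.595 ≈ 11.4691
(Equivalently r = side/(2√3) = 39.73/3.4641 ≈ 11.4691.)

r = 11.47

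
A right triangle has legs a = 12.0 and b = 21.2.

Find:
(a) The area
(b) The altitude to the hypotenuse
(a) The legs are perpendicular, so Area = ½·a·b = ½·12.0·21.2 = ½·254.4 = 127.2
(b) Hypotenuse c = √(a² + b²) = √(144 + 449.44) = √593.44 ≈ 24.3606
    Area = ½·c·h_c  ⇒  h_c = 2·Area/c = 254.4/24.3606 ≈ 10.4431

Area = 127.2, h_c = 10.44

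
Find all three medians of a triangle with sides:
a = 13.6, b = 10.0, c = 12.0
Median formula: m_a = ½√(2b² + 2c² − a²) (and cyclically). a² = 184.96, b² = 100, c² = 144.
m_a = ½√(2·100 + 2·144 − 184.96) = ½√303.04 ≈ ½·17.408 ≈ 8.70402
m_b = ½√(2·184.96 + 2·144 − 100) = ½√557.92 ≈ ½·23.6203 ≈ 11.8102
m_c = ½√(2·184.96 + 2·100 − 144) = ½√425.92 ≈ ½·20.6378 ≈ 10.3189

m_a = 8.704, m_b = 11.81, m_c = 10.32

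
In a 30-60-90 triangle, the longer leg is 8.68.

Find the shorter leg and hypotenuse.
In a 30-60-90 triangle the sides are in ratio 1 : √3 : 2, so short leg = long leg/√3 and hypotenuse = 2·(short leg).
Short leg = 8.68/√3 ≈ 8.68/1.73205 ≈ 5.0114
Hypotenuse = 2·5.0114 ≈ 10.0228

Short leg = 5.011, Hypotenuse = 10.02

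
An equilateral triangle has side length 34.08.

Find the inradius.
r = Area/s with s the semi-perimeter.
Area = (√3/4)·34.08² = (√3/4)·1161.4464 ≈ 0.433013·1161.4464 ≈ 502.921
s = 3·34.08/2 = 51.12
r ≈ 502.921/51.12 ≈ 9.83805
(Equivalently r = side/(2√3) = 34.08/3.4641 ≈ 9.83805.)

r = 9.838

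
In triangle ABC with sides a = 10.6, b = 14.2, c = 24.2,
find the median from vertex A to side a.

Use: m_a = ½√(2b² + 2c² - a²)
m_a = ½√(2·14.2² + 2·24.2² − 10.6²) = ½√(2·201.64 + 2·585.64 − 112.36) = ½√(403.28 + 1171.28 − 112.36) = ½√1462.2
√1462.2 ≈ 38.2387, so m_a ≈ 19.1194

m_a = 19.12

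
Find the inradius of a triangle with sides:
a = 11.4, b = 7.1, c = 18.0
r = Area/s where s is the semi-perimeter.
s = (11.4 + 7.1 + 18.0)/2 = 36.5/2 = 18.25
Area = √(s(s−a)(s−b)(s−c)) = √(18.25·6.85·11.15·0.25) ≈ √348.472 ≈ 18.6674
r ≈ 18.6674/18.25 ≈ 1.02287

r = 1.023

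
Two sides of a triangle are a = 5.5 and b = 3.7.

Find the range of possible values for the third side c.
Triangle inequality: |a − b| < c < a + b
|a − b| = |5.5 − 3.7| = 1.8
a + b = 5.5 + 3.7 = 9.2

1.8 < c < 9.2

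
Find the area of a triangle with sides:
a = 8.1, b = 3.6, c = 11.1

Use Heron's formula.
s = (8.1 + 3.6 + 11.1)/2 = 22.8/2 = 11.4
s − a = 3.3, s − b = 7.8, s − c = 0.3
s(s−a)(s−b)(s−c) = 11.4·3.3·7.8·0.3 ≈ 88.0308
Area = √88.0308 ≈ 9.38247

Area = 9.382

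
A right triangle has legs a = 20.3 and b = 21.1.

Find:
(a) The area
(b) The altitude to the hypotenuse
(a) The legs are perpendicular, so Area = ½·a·b = ½·20.3·21.1 = ½·428.33 = 214.165
(b) Hypotenuse c = √(a² + b²) = √(412.09 + 445.21) = √857.3 ≈ 29.2797
    Area = ½·c·h_c  ⇒  h_c = 2·Area/c = 428.33/29.2797 ≈ 14.6289

Area = 214.165, h_c = 14.63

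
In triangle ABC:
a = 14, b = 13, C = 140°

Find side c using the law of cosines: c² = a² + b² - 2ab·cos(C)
c² = 14² + 13² − 2·14·13·cos(140°)
cos(140°) ≈ -0.766044
c² ≈ 196 + 169 − 364·(-0.766044) ≈ 365 + 278.84 ≈ 643.84
c ≈ √643.84 ≈ 25.374

c = 25.37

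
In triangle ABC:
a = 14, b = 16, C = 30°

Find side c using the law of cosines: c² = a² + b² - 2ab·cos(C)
c² = 14² + 16² − 2·14·16·cos(30°)
cos(30°) ≈ 0.866025
c² ≈ 196 + 256 − 448·(0.866025) ≈ 452 − 387.979 ≈ 64.0206
c ≈ √64.0206 ≈ 8.00129

c = 8.001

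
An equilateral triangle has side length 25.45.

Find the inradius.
r = Area/s with s the semi-perimeter.
Area = (√3/4)·25.45² = (√3/4)·647.7025 ≈ 0.433013·647.7025 ≈ 280.463
s = 3·25.45/2 = 38.175
r ≈ 280.463/38.175 ≈ 7.34678
(Equivalently r = side/(2√3) = 25.45/3.4641 ≈ 7.34678.)

r = 7.347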